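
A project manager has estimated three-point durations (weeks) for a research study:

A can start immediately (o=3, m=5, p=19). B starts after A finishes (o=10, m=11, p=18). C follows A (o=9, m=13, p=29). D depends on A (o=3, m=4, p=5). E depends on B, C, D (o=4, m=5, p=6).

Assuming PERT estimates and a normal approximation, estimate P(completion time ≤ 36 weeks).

0.982

te_A = (3 + 4·5 + 19)/6 = 42/6 = 7; σ²_A = ((19−3)/6)² = 7.111
te_B = (10 + 4·11 + 18)/6 = 72/6 = 12; σ²_B = ((18−10)/6)² = 1.778
te_C = (9 + 4·13 + 29)/6 = 90/6 = 15; σ²_C = ((29−9)/6)² = 11.111
te_D = (3 + 4·4 + 5)/6 = 24/6 = 4; σ²_D = ((5−3)/6)² = 0.111
te_E = (4 + 4·5 + 6)/6 = 30/6 = 5; σ²_E = ((6−4)/6)² = 0.111

Forward pass:
ES_A = 0; EF_A = 7
ES_B = 7; EF_B = 7+12 = 19
ES_C = 7; EF_C = 7+15 = 22
ES_D = 7; EF_D = 7+4 = 11
ES_E = max(EF_B=19, EF_C=22, EF_D=11) = 22; EF_E = 22+5 = 27
Expected project duration μ = 27 weeks. Critical path: A → C → E.

Variance along critical path = 7.111 + 11.111 + 0.111 = 18.333; σ = √18.333 = 4.282 weeks.
Z = (36 − 27) / 4.282 = 2.102
P(T ≤ 36) = Φ(2.102) ≈ 0.982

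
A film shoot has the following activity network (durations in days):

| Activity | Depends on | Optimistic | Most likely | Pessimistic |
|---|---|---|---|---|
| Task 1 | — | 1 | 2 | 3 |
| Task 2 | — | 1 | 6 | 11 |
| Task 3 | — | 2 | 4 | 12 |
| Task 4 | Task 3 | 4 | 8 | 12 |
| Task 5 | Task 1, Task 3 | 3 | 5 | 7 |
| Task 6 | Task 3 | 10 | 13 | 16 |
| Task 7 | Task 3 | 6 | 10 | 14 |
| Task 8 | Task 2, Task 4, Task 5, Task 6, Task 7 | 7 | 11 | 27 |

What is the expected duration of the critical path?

te_Task 1 = (1 + 4·2 + 3)/6 = 12/6 = 2
te_Task 2 = (1 + 4·6 + 11)/6 = 36/6 = 6
te_Task 3 = (2 + 4·4 + 12)/6 = 30/6 = 5
te_Task 4 = (4 + 4·8 + 12)/6 = 48/6 = 8
te_Task 5 = (3 + 4·5 + 7)/6 = 30/6 = 5
te_Task 6 = (10 + 4·13 + 16)/6 = 78/6 = 13
te_Task 7 = (6 + 4·10 + 14)/6 = 60/6 = 10
te_Task 8 = (7 + 4·11 + 27)/6 = 78/6 = 13

Forward pass:
ES_Task 1 = 0; EF_Task 1 = 2
ES_Task 2 = 0; EF_Task 2 = 6
ES_Task 3 = 0; EF_Task 3 = 5
ES_Task 4 = 5; EF_Task 4 = 5+8 = 13
ES_Task 5 = max(EF_Task 1=2, EF_Task 3=5) = 5; EF_Task 5 = 5+5 = 10
ES_Task 6 = 5; EF_Task 6 = 5+13 = 18
ES_Task 7 = 5; EF_Task 7 = 5+10 = 15
ES_Task 8 = max(EF_Task 2=6, EF_Task 4=13, EF_Task 5=10, EF_Task 6=18, EF_Task 7=15) = 18; EF_Task 8 = 18+13 = 31
Expected project duration μ = 31 days. Critical path: Task 3 → Task 6 → Task 8.

31 days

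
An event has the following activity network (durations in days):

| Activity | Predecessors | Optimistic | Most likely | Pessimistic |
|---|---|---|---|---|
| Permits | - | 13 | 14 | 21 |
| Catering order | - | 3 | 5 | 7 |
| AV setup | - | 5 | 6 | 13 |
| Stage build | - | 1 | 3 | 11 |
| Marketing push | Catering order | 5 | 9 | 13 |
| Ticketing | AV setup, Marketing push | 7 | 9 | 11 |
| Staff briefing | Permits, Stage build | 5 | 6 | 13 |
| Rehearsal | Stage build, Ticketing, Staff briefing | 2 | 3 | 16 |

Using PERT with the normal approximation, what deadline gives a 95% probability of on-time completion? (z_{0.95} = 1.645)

32.7 days

te_Permits = (13 + 4·14 + 21)/6 = 90/6 = 15; σ²_Permits = ((21−13)/6)² = 1.778
te_Catering order = (3 + 4·5 + 7)/6 = 30/6 = 5; σ²_Catering order = ((7−3)/6)² = 0.444
te_AV setup = (5 + 4·6 + 13)/6 = 42/6 = 7; σ²_AV setup = ((13−5)/6)² = 1.778
te_Stage build = (1 + 4·3 + 11)/6 = 24/6 = 4; σ²_Stage build = ((11−1)/6)² = 2.778
te_Marketing push = (5 + 4·9 + 13)/6 = 54/6 = 9; σ²_Marketing push = ((13−5)/6)² = 1.778
te_Ticketing = (7 + 4·9 + 11)/6 = 54/6 = 9; σ²_Ticketing = ((11−7)/6)² = 0.444
te_Staff briefing = (5 + 4·6 + 13)/6 = 42/6 = 7; σ²_Staff briefing = ((13−5)/6)² = 1.778
te_Rehearsal = (2 + 4·3 + 16)/6 = 30/6 = 5; σ²_Rehearsal = ((16−2)/6)² = 5.444

Forward pass:
ES_Permits = 0; EF_Permits = 15
ES_Catering order = 0; EF_Catering order = 5
ES_AV setup = 0; EF_AV setup = 7
ES_Stage build = 0; EF_Stage build = 4
ES_Marketing push = 5; EF_Marketing push = 5+9 = 14
ES_Ticketing = max(EF_AV setup=7, EF_Marketing push=14) = 14; EF_Ticketing = 14+9 = 23
ES_Staff briefing = max(EF_Permits=15, EF_Stage build=4) = 15; EF_Staff briefing = 15+7 = 22
ES_Rehearsal = max(EF_Stage build=4, EF_Ticketing=23, EF_Staff briefing=22) = 23; EF_Rehearsal = 23+5 = 28
Expected project duration μ = 28 days. Critical path: Catering order → Marketing push → Ticketing → Rehearsal.

Variance along critical path = 0.444 + 1.778 + 0.444 + 5.444 = 8.111; σ = 2.848 days.
D = μ + z·σ = 28 + 1.645·2.848 = 32.7 days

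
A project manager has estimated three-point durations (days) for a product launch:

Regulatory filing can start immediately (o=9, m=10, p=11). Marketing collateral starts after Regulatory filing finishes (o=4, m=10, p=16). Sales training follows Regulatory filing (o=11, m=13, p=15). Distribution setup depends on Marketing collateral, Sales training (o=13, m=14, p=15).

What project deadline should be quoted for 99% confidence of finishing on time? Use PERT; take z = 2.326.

te_Regulatory filing = (9 + 4·10 + 11)/6 = 60/6 = 10; σ²_Regulatory filing = ((11−9)/6)² = 0.111
te_Marketing collateral = (4 + 4·10 + 16)/6 = 60/6 = 10; σ²_Marketing collateral = ((16−4)/6)² = 4.000
te_Sales training = (11 + 4·13 + 15)/6 = 78/6 = 13; σ²_Sales training = ((15−11)/6)² = 0.444
te_Distribution setup = (13 + 4·14 + 15)/6 = 84/6 = 14; σ²_Distribution setup = ((15−13)/6)² = 0.111

Forward pass:
ES_Regulatory filing = 0; EF_Regulatory filing = 10
ES_Marketing collateral = 10; EF_Marketing collateral = 10+10 = 20
ES_Sales training = 10; EF_Sales training = 10+13 = 23
ES_Distribution setup = max(EF_Marketing collateral=20, EF_Sales training=23) = 23; EF_Distribution setup = 23+14 = 37
Expected project duration μ = 37 days. Critical path: Regulatory filing → Sales training → Distribution setup.

Variance along critical path = 0.111 + 0.444 + 0.111 = 0.667; σ = 0.816 days.
D = μ + z·σ = 37 + 2.326·0.816 = 38.9 days

38.9 days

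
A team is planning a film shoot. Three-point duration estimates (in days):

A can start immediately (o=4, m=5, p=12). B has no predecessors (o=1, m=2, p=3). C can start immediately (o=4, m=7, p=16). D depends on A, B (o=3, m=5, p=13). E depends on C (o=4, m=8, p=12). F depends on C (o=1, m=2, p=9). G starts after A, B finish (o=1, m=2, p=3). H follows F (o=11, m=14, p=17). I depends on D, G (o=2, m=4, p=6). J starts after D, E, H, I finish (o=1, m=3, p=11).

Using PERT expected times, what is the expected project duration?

te_A = (4 + 4·5 + 12)/6 = 36/6 = 6
te_B = (1 + 4·2 + 3)/6 = 12/6 = 2
te_C = (4 + 4·7 + 16)/6 = 48/6 = 8
te_D = (3 + 4·5 + 13)/6 = 36/6 = 6
te_E = (4 + 4·8 + 12)/6 = 48/6 = 8
te_F = (1 + 4·2 + 9)/6 = 18/6 = 3
te_G = (1 + 4·2 + 3)/6 = 12/6 = 2
te_H = (11 + 4·14 + 17)/6 = 84/6 = 14
te_I = (2 + 4·4 + 6)/6 = 24/6 = 4
te_J = (1 + 4·3 + 11)/6 = 24/6 = 4

Forward pass:
ES_A = 0; EF_A = 6
ES_B = 0; EF_B = 2
ES_C = 0; EF_C = 8
ES_D = max(EF_A=6, EF_B=2) = 6; EF_D = 6+6 = 12
ES_E = 8; EF_E = 8+8 = 16
ES_F = 8; EF_F = 8+3 = 11
ES_G = max(EF_A=6, EF_B=2) = 6; EF_G = 6+2 = 8
ES_H = 11; EF_H = 11+14 = 25
ES_I = max(EF_D=12, EF_G=8) = 12; EF_I = 12+4 = 16
ES_J = max(EF_D=12, EF_E=16, EF_H=25, EF_I=16) = 25; EF_J = 25+4 = 29
Expected project duration μ = 29 days. Critical path: C → F → H → J.

29 days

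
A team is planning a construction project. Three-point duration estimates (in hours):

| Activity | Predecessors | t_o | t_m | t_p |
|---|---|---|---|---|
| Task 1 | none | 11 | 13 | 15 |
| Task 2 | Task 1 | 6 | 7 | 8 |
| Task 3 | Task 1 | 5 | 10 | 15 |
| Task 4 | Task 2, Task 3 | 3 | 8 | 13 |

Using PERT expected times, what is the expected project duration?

te_Task 1 = (11 + 4·13 + 15)/6 = 78/6 = 13
te_Task 2 = (6 + 4·7 + 8)/6 = 42/6 = 7
te_Task 3 = (5 + 4·10 + 15)/6 = 60/6 = 10
te_Task 4 = (3 + 4·8 + 13)/6 = 48/6 = 8

Forward pass:
ES_Task 1 = 0; EF_Task 1 = 13
ES_Task 2 = 13; EF_Task 2 = 13+7 = 20
ES_Task 3 = 13; EF_Task 3 = 13+10 = 23
ES_Task 4 = max(EF_Task 2=20, EF_Task 3=23) = 23; EF_Task 4 = 23+8 = 31
Expected project duration μ = 31 hours. Critical path: Task 1 → Task 3 → Task 4.

31 hours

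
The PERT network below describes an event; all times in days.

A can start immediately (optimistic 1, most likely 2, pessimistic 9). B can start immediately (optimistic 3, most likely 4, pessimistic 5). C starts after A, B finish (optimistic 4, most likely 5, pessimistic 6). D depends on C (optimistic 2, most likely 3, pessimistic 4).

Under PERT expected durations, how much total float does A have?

te_A = (1 + 4·2 + 9)/6 = 18/6 = 3
te_B = (3 + 4·4 + 5)/6 = 24/6 = 4
te_C = (4 + 4·5 + 6)/6 = 30/6 = 5
te_D = (2 + 4·3 + 4)/6 = 18/6 = 3

Forward pass:
ES_A = 0; EF_A = 3
ES_B = 0; EF_B = 4
ES_C = max(EF_A=3, EF_B=4) = 4; EF_C = 4+5 = 9
ES_D = 9; EF_D = 9+3 = 12
Expected project duration μ = 12 days. Critical path: B → C → D.

Backward pass:
LF_D = 12; LS_D = 12−3 = 9
LF_C = LS_D = 9; LS_C = 9−5 = 4
LF_B = LS_C = 4; LS_B = 4−4 = 0
LF_A = LS_C = 4; LS_A = 4−3 = 1
Slack_A = LS_A − ES_A = 1 − 0 = 1

1 days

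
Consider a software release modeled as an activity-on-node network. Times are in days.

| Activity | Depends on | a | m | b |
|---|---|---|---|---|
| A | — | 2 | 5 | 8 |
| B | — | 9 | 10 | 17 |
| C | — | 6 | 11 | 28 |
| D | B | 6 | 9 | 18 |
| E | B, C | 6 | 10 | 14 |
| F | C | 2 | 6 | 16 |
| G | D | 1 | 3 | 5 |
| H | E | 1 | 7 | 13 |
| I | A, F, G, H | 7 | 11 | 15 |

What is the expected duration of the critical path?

41 days

te_A = (2 + 4·5 + 8)/6 = 30/6 = 5
te_B = (9 + 4·10 + 17)/6 = 66/6 = 11
te_C = (6 + 4·11 + 28)/6 = 78/6 = 13
te_D = (6 + 4·9 + 18)/6 = 60/6 = 10
te_E = (6 + 4·10 + 14)/6 = 60/6 = 10
te_F = (2 + 4·6 + 16)/6 = 42/6 = 7
te_G = (1 + 4·3 + 5)/6 = 18/6 = 3
te_H = (1 + 4·7 + 13)/6 = 42/6 = 7
te_I = (7 + 4·11 + 15)/6 = 66/6 = 11

Forward pass:
ES_A = 0; EF_A = 5
ES_B = 0; EF_B = 11
ES_C = 0; EF_C = 13
ES_D = 11; EF_D = 11+10 = 21
ES_E = max(EF_B=11, EF_C=13) = 13; EF_E = 13+10 = 23
ES_F = 13; EF_F = 13+7 = 20
ES_G = 21; EF_G = 21+3 = 24
ES_H = 23; EF_H = 23+7 = 30
ES_I = max(EF_A=5, EF_F=20, EF_G=24, EF_H=30) = 30; EF_I = 30+11 = 41
Expected project duration μ = 41 days. Critical path: C → E → H → I.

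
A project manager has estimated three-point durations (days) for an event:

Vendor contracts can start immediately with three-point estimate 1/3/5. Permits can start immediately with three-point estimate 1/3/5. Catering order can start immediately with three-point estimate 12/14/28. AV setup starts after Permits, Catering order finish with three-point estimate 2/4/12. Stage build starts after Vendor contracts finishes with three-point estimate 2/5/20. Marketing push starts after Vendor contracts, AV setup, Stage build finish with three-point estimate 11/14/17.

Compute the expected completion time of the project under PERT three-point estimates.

te_Vendor contracts = (1 + 4·3 + 5)/6 = 18/6 = 3
te_Permits = (1 + 4·3 + 5)/6 = 18/6 = 3
te_Catering order = (12 + 4·14 + 28)/6 = 96/6 = 16
te_AV setup = (2 + 4·4 + 12)/6 = 30/6 = 5
te_Stage build = (2 + 4·5 + 20)/6 = 42/6 = 7
te_Marketing push = (11 + 4·14 + 17)/6 = 84/6 = 14

Forward pass:
ES_Vendor contracts = 0; EF_Vendor contracts = 3
ES_Permits = 0; EF_Permits = 3
ES_Catering order = 0; EF_Catering order = 16
ES_AV setup = max(EF_Permits=3, EF_Catering order=16) = 16; EF_AV setup = 16+5 = 21
ES_Stage build = 3; EF_Stage build = 3+7 = 10
ES_Marketing push = max(EF_Vendor contracts=3, EF_AV setup=21, EF_Stage build=10) = 21; EF_Marketing push = 21+14 = 35
Expected project duration μ = 35 days. Critical path: Catering order → AV setup → Marketing push.

35 days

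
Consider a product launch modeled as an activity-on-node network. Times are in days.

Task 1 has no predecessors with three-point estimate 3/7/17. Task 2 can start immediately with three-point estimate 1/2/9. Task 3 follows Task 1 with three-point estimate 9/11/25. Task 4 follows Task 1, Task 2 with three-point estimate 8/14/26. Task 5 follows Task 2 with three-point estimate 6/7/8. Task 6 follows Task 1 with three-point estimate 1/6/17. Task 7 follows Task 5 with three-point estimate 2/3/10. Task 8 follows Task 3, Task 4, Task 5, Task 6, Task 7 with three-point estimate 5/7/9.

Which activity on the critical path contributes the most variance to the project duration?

te_Task 1 = (3 + 4·7 + 17)/6 = 48/6 = 8; σ²_Task 1 = ((17−3)/6)² = 5.444
te_Task 2 = (1 + 4·2 + 9)/6 = 18/6 = 3; σ²_Task 2 = ((9−1)/6)² = 1.778
te_Task 3 = (9 + 4·11 + 25)/6 = 78/6 = 13; σ²_Task 3 = ((25−9)/6)² = 7.111
te_Task 4 = (8 + 4·14 + 26)/6 = 90/6 = 15; σ²_Task 4 = ((26−8)/6)² = 9.000
te_Task 5 = (6 + 4·7 + 8)/6 = 42/6 = 7; σ²_Task 5 = ((8−6)/6)² = 0.111
te_Task 6 = (1 + 4·6 + 17)/6 = 42/6 = 7; σ²_Task 6 = ((17−1)/6)² = 7.111
te_Task 7 = (2 + 4·3 + 10)/6 = 24/6 = 4; σ²_Task 7 = ((10−2)/6)² = 1.778
te_Task 8 = (5 + 4·7 + 9)/6 = 42/6 = 7; σ²_Task 8 = ((9−5)/6)² = 0.444

Forward pass:
ES_Task 1 = 0; EF_Task 1 = 8
ES_Task 2 = 0; EF_Task 2 = 3
ES_Task 3 = 8; EF_Task 3 = 8+13 = 21
ES_Task 4 = max(EF_Task 1=8, EF_Task 2=3) = 8; EF_Task 4 = 8+15 = 23
ES_Task 5 = 3; EF_Task 5 = 3+7 = 10
ES_Task 6 = 8; EF_Task 6 = 8+7 = 15
ES_Task 7 = 10; EF_Task 7 = 10+4 = 14
ES_Task 8 = max(EF_Task 3=21, EF_Task 4=23, EF_Task 5=10, EF_Task 6=15, EF_Task 7=14) = 23; EF_Task 8 = 23+7 = 30
Expected project duration μ = 30 days. Critical path: Task 1 → Task 4 → Task 8.

Variances on critical path: σ²_Task 1=5.444, σ²_Task 4=9.000, σ²_Task 8=0.444.
Largest is σ²_Task 4 = 9.000.

Task 4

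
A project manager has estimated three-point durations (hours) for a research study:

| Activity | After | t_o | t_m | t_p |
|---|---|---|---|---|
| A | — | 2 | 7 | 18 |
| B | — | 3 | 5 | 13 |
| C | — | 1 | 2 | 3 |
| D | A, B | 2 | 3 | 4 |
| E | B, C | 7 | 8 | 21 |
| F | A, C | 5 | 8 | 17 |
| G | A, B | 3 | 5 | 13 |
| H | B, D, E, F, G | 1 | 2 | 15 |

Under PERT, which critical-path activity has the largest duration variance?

te_A = (2 + 4·7 + 18)/6 = 48/6 = 8; σ²_A = ((18−2)/6)² = 7.111
te_B = (3 + 4·5 + 13)/6 = 36/6 = 6; σ²_B = ((13−3)/6)² = 2.778
te_C = (1 + 4·2 + 3)/6 = 12/6 = 2; σ²_C = ((3−1)/6)² = 0.111
te_D = (2 + 4·3 + 4)/6 = 18/6 = 3; σ²_D = ((4−2)/6)² = 0.111
te_E = (7 + 4·8 + 21)/6 = 60/6 = 10; σ²_E = ((21−7)/6)² = 5.444
te_F = (5 + 4·8 + 17)/6 = 54/6 = 9; σ²_F = ((17−5)/6)² = 4.000
te_G = (3 + 4·5 + 13)/6 = 36/6 = 6; σ²_G = ((13−3)/6)² = 2.778
te_H = (1 + 4·2 + 15)/6 = 24/6 = 4; σ²_H = ((15−1)/6)² = 5.444

Forward pass:
ES_A = 0; EF_A = 8
ES_B = 0; EF_B = 6
ES_C = 0; EF_C = 2
ES_D = max(EF_A=8, EF_B=6) = 8; EF_D = 8+3 = 11
ES_E = max(EF_B=6, EF_C=2) = 6; EF_E = 6+10 = 16
ES_F = max(EF_A=8, EF_C=2) = 8; EF_F = 8+9 = 17
ES_G = max(EF_A=8, EF_B=6) = 8; EF_G = 8+6 = 14
ES_H = max(EF_B=6, EF_D=11, EF_E=16, EF_F=17, EF_G=14) = 17; EF_H = 17+4 = 21
Expected project duration μ = 21 hours. Critical path: A → F → H.

Variances on critical path: σ²_A=7.111, σ²_F=4.000, σ²_H=5.444.
Largest is σ²_A = 7.111.

A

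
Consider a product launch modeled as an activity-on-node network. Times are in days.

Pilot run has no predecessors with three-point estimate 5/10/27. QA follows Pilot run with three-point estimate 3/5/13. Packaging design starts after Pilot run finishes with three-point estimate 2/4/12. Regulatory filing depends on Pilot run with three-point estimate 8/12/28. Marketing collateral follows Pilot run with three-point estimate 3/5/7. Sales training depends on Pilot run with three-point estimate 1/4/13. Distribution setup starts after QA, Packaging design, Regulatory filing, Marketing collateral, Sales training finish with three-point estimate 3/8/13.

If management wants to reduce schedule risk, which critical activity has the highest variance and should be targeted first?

te_Pilot run = (5 + 4·10 + 27)/6 = 72/6 = 12; σ²_Pilot run = ((27−5)/6)² = 13.444
te_QA = (3 + 4·5 + 13)/6 = 36/6 = 6; σ²_QA = ((13−3)/6)² = 2.778
te_Packaging design = (2 + 4·4 + 12)/6 = 30/6 = 5; σ²_Packaging design = ((12−2)/6)² = 2.778
te_Regulatory filing = (8 + 4·12 + 28)/6 = 84/6 = 14; σ²_Regulatory filing = ((28−8)/6)² = 11.111
te_Marketing collateral = (3 + 4·5 + 7)/6 = 30/6 = 5; σ²_Marketing collateral = ((7−3)/6)² = 0.444
te_Sales training = (1 + 4·4 + 13)/6 = 30/6 = 5; σ²_Sales training = ((13−1)/6)² = 4.000
te_Distribution setup = (3 + 4·8 + 13)/6 = 48/6 = 8; σ²_Distribution setup = ((13−3)/6)² = 2.778

Forward pass:
ES_Pilot run = 0; EF_Pilot run = 12
ES_QA = 12; EF_QA = 12+6 = 18
ES_Packaging design = 12; EF_Packaging design = 12+5 = 17
ES_Regulatory filing = 12; EF_Regulatory filing = 12+14 = 26
ES_Marketing collateral = 12; EF_Marketing collateral = 12+5 = 17
ES_Sales training = 12; EF_Sales training = 12+5 = 17
ES_Distribution setup = max(EF_QA=18, EF_Packaging design=17, EF_Regulatory filing=26, EF_Marketing collateral=17, EF_Sales training=17) = 26; EF_Distribution setup = 26+8 = 34
Expected project duration μ = 34 days. Critical path: Pilot run → Regulatory filing → Distribution setup.

Variances on critical path: σ²_Pilot run=13.444, σ²_Regulatory filing=11.111, σ²_Distribution setup=2.778.
Largest is σ²_Pilot run = 13.444.

Pilot run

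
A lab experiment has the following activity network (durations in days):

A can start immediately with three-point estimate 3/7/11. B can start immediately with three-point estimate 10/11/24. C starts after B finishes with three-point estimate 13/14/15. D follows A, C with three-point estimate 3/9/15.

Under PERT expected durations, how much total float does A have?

te_A = (3 + 4·7 + 11)/6 = 42/6 = 7
te_B = (10 + 4·11 + 24)/6 = 78/6 = 13
te_C = (13 + 4·14 + 15)/6 = 84/6 = 14
te_D = (3 + 4·9 + 15)/6 = 54/6 = 9

Forward pass:
ES_A = 0; EF_A = 7
ES_B = 0; EF_B = 13
ES_C = 13; EF_C = 13+14 = 27
ES_D = max(EF_A=7, EF_C=27) = 27; EF_D = 27+9 = 36
Expected project duration μ = 36 days. Critical path: B → C → D.

Backward pass:
LF_D = 36; LS_D = 36−9 = 27
LF_C = LS_D = 27; LS_C = 27−14 = 13
LF_B = LS_C = 13; LS_B = 13−13 = 0
LF_A = LS_D = 27; LS_A = 27−7 = 20
Slack_A = LS_A − ES_A = 20 − 0 = 20

20 days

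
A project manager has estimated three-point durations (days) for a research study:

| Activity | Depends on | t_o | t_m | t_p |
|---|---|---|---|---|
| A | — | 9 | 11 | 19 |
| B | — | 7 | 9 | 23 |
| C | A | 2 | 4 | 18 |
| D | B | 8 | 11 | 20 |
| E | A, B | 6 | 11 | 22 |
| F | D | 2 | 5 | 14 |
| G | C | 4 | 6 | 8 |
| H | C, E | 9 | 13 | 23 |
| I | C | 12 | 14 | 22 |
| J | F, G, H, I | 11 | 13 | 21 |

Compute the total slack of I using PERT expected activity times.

5 days

te_A = (9 + 4·11 + 19)/6 = 72/6 = 12
te_B = (7 + 4·9 + 23)/6 = 66/6 = 11
te_C = (2 + 4·4 + 18)/6 = 36/6 = 6
te_D = (8 + 4·11 + 20)/6 = 72/6 = 12
te_E = (6 + 4·11 + 22)/6 = 72/6 = 12
te_F = (2 + 4·5 + 14)/6 = 36/6 = 6
te_G = (4 + 4·6 + 8)/6 = 36/6 = 6
te_H = (9 + 4·13 + 23)/6 = 84/6 = 14
te_I = (12 + 4·14 + 22)/6 = 90/6 = 15
te_J = (11 + 4·13 + 21)/6 = 84/6 = 14

Forward pass:
ES_A = 0; EF_A = 12
ES_B = 0; EF_B = 11
ES_C = 12; EF_C = 12+6 = 18
ES_D = 11; EF_D = 11+12 = 23
ES_E = max(EF_A=12, EF_B=11) = 12; EF_E = 12+12 = 24
ES_F = 23; EF_F = 23+6 = 29
ES_G = 18; EF_G = 18+6 = 24
ES_H = max(EF_C=18, EF_E=24) = 24; EF_H = 24+14 = 38
ES_I = 18; EF_I = 18+15 = 33
ES_J = max(EF_F=29, EF_G=24, EF_H=38, EF_I=33) = 38; EF_J = 38+14 = 52
Expected project duration μ = 52 days. Critical path: A → E → H → J.

Backward pass:
LF_J = 52; LS_J = 52−14 = 38
LF_I = LS_J = 38; LS_I = 38−15 = 23
LF_H = LS_J = 38; LS_H = 38−14 = 24
LF_G = LS_J = 38; LS_G = 38−6 = 32
LF_F = LS_J = 38; LS_F = 38−6 = 32
LF_E = LS_H = 24; LS_E = 24−12 = 12
LF_D = LS_F = 32; LS_D = 32−12 = 20
LF_C = min(LS_G=32, LS_H=24, LS_I=23) = 23; LS_C = 23−6 = 17
LF_B = min(LS_D=20, LS_E=12) = 12; LS_B = 12−11 = 1
LF_A = min(LS_C=17, LS_E=12) = 12; LS_A = 12−12 = 0
Slack_I = LS_I − ES_I = 23 − 18 = 5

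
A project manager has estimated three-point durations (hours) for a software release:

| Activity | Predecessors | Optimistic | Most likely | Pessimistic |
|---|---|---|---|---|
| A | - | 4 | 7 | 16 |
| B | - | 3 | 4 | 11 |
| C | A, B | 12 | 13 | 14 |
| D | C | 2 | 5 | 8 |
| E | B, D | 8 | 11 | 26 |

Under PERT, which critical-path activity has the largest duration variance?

te_A = (4 + 4·7 + 16)/6 = 48/6 = 8; σ²_A = ((16−4)/6)² = 4.000
te_B = (3 + 4·4 + 11)/6 = 30/6 = 5; σ²_B = ((11−3)/6)² = 1.778
te_C = (12 + 4·13 + 14)/6 = 78/6 = 13; σ²_C = ((14−12)/6)² = 0.111
te_D = (2 + 4·5 + 8)/6 = 30/6 = 5; σ²_D = ((8−2)/6)² = 1.000
te_E = (8 + 4·11 + 26)/6 = 78/6 = 13; σ²_E = ((26−8)/6)² = 9.000

Forward pass:
ES_A = 0; EF_A = 8
ES_B = 0; EF_B = 5
ES_C = max(EF_A=8, EF_B=5) = 8; EF_C = 8+13 = 21
ES_D = 21; EF_D = 21+5 = 26
ES_E = max(EF_B=5, EF_D=26) = 26; EF_E = 26+13 = 39
Expected project duration μ = 39 hours. Critical path: A → C → D → E.

Variances on critical path: σ²_A=4.000, σ²_C=0.111, σ²_D=1.000, σ²_E=9.000.
Largest is σ²_E = 9.000.

E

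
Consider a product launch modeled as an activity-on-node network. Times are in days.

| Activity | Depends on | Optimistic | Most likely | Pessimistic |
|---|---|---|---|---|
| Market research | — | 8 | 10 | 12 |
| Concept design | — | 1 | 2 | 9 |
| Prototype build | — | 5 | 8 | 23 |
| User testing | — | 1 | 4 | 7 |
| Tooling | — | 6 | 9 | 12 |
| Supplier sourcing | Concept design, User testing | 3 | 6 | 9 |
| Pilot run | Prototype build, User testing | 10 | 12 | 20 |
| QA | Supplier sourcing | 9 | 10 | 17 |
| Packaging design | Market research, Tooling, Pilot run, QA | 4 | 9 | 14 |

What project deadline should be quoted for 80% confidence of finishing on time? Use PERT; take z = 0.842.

te_Market research = (8 + 4·10 + 12)/6 = 60/6 = 10; σ²_Market research = ((12−8)/6)² = 0.444
te_Concept design = (1 + 4·2 + 9)/6 = 18/6 = 3; σ²_Concept design = ((9−1)/6)² = 1.778
te_Prototype build = (5 + 4·8 + 23)/6 = 60/6 = 10; σ²_Prototype build = ((23−5)/6)² = 9.000
te_User testing = (1 + 4·4 + 7)/6 = 24/6 = 4; σ²_User testing = ((7−1)/6)² = 1.000
te_Tooling = (6 + 4·9 + 12)/6 = 54/6 = 9; σ²_Tooling = ((12−6)/6)² = 1.000
te_Supplier sourcing = (3 + 4·6 + 9)/6 = 36/6 = 6; σ²_Supplier sourcing = ((9−3)/6)² = 1.000
te_Pilot run = (10 + 4·12 + 20)/6 = 78/6 = 13; σ²_Pilot run = ((20−10)/6)² = 2.778
te_QA = (9 + 4·10 + 17)/6 = 66/6 = 11; σ²_QA = ((17−9)/6)² = 1.778
te_Packaging design = (4 + 4·9 + 14)/6 = 54/6 = 9; σ²_Packaging design = ((14−4)/6)² = 2.778

Forward pass:
ES_Market research = 0; EF_Market research = 10
ES_Concept design = 0; EF_Concept design = 3
ES_Prototype build = 0; EF_Prototype build = 10
ES_User testing = 0; EF_User testing = 4
ES_Tooling = 0; EF_Tooling = 9
ES_Supplier sourcing = max(EF_Concept design=3, EF_User testing=4) = 4; EF_Supplier sourcing = 4+6 = 10
ES_Pilot run = max(EF_Prototype build=10, EF_User testing=4) = 10; EF_Pilot run = 10+13 = 23
ES_QA = 10; EF_QA = 10+11 = 21
ES_Packaging design = max(EF_Market research=10, EF_Tooling=9, EF_Pilot run=23, EF_QA=21) = 23; EF_Packaging design = 23+9 = 32
Expected project duration μ = 32 days. Critical path: Prototype build → Pilot run → Packaging design.

Variance along critical path = 9.000 + 2.778 + 2.778 = 14.556; σ = 3.815 days.
D = μ + z·σ = 32 + 0.842·3.815 = 35.2 days

35.2 days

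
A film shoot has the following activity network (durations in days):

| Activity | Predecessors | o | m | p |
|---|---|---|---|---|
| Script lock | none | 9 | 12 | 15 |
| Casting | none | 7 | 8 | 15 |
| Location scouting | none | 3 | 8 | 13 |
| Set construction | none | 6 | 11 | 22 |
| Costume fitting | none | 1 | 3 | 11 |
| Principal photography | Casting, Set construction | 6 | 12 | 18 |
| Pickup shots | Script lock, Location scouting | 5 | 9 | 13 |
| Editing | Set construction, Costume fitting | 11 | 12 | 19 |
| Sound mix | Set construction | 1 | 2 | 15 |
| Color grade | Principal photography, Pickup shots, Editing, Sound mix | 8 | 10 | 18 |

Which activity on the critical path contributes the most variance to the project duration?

Set construction

te_Script lock = (9 + 4·12 + 15)/6 = 72/6 = 12; σ²_Script lock = ((15−9)/6)² = 1.000
te_Casting = (7 + 4·8 + 15)/6 = 54/6 = 9; σ²_Casting = ((15−7)/6)² = 1.778
te_Location scouting = (3 + 4·8 + 13)/6 = 48/6 = 8; σ²_Location scouting = ((13−3)/6)² = 2.778
te_Set construction = (6 + 4·11 + 22)/6 = 72/6 = 12; σ²_Set construction = ((22−6)/6)² = 7.111
te_Costume fitting = (1 + 4·3 + 11)/6 = 24/6 = 4; σ²_Costume fitting = ((11−1)/6)² = 2.778
te_Principal photography = (6 + 4·12 + 18)/6 = 72/6 = 12; σ²_Principal photography = ((18−6)/6)² = 4.000
te_Pickup shots = (5 + 4·9 + 13)/6 = 54/6 = 9; σ²_Pickup shots = ((13−5)/6)² = 1.778
te_Editing = (11 + 4·12 + 19)/6 = 78/6 = 13; σ²_Editing = ((19−11)/6)² = 1.778
te_Sound mix = (1 + 4·2 + 15)/6 = 24/6 = 4; σ²_Sound mix = ((15−1)/6)² = 5.444
te_Color grade = (8 + 4·10 + 18)/6 = 66/6 = 11; σ²_Color grade = ((18−8)/6)² = 2.778

Forward pass:
ES_Script lock = 0; EF_Script lock = 12
ES_Casting = 0; EF_Casting = 9
ES_Location scouting = 0; EF_Location scouting = 8
ES_Set construction = 0; EF_Set construction = 12
ES_Costume fitting = 0; EF_Costume fitting = 4
ES_Principal photography = max(EF_Casting=9, EF_Set construction=12) = 12; EF_Principal photography = 12+12 = 24
ES_Pickup shots = max(EF_Script lock=12, EF_Location scouting=8) = 12; EF_Pickup shots = 12+9 = 21
ES_Editing = max(EF_Set construction=12, EF_Costume fitting=4) = 12; EF_Editing = 12+13 = 25
ES_Sound mix = 12; EF_Sound mix = 12+4 = 16
ES_Color grade = max(EF_Principal photography=24, EF_Pickup shots=21, EF_Editing=25, EF_Sound mix=16) = 25; EF_Color grade = 25+11 = 36
Expected project duration μ = 36 days. Critical path: Set construction → Editing → Color grade.

Variances on critical path: σ²_Set construction=7.111, σ²_Editing=1.778, σ²_Color grade=2.778.
Largest is σ²_Set construction = 7.111.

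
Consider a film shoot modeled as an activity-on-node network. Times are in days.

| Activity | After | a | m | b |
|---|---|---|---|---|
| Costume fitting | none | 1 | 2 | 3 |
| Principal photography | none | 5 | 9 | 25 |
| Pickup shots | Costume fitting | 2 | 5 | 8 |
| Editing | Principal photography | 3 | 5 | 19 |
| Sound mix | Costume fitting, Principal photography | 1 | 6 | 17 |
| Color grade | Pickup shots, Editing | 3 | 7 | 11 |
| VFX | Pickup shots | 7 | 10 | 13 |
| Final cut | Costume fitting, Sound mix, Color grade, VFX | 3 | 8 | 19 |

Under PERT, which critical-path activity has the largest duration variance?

Principal photography

te_Costume fitting = (1 + 4·2 + 3)/6 = 12/6 = 2; σ²_Costume fitting = ((3−1)/6)² = 0.111
te_Principal photography = (5 + 4·9 + 25)/6 = 66/6 = 11; σ²_Principal photography = ((25−5)/6)² = 11.111
te_Pickup shots = (2 + 4·5 + 8)/6 = 30/6 = 5; σ²_Pickup shots = ((8−2)/6)² = 1.000
te_Editing = (3 + 4·5 + 19)/6 = 42/6 = 7; σ²_Editing = ((19−3)/6)² = 7.111
te_Sound mix = (1 + 4·6 + 17)/6 = 42/6 = 7; σ²_Sound mix = ((17−1)/6)² = 7.111
te_Color grade = (3 + 4·7 + 11)/6 = 42/6 = 7; σ²_Color grade = ((11−3)/6)² = 1.778
te_VFX = (7 + 4·10 + 13)/6 = 60/6 = 10; σ²_VFX = ((13−7)/6)² = 1.000
te_Final cut = (3 + 4·8 + 19)/6 = 54/6 = 9; σ²_Final cut = ((19−3)/6)² = 7.111

Forward pass:
ES_Costume fitting = 0; EF_Costume fitting = 2
ES_Principal photography = 0; EF_Principal photography = 11
ES_Pickup shots = 2; EF_Pickup shots = 2+5 = 7
ES_Editing = 11; EF_Editing = 11+7 = 18
ES_Sound mix = max(EF_Costume fitting=2, EF_Principal photography=11) = 11; EF_Sound mix = 11+7 = 18
ES_Color grade = max(EF_Pickup shots=7, EF_Editing=18) = 18; EF_Color grade = 18+7 = 25
ES_VFX = 7; EF_VFX = 7+10 = 17
ES_Final cut = max(EF_Costume fitting=2, EF_Sound mix=18, EF_Color grade=25, EF_VFX=17) = 25; EF_Final cut = 25+9 = 34
Expected project duration μ = 34 days. Critical path: Principal photography → Editing → Color grade → Final cut.

Variances on critical path: σ²_Principal photography=11.111, σ²_Editing=7.111, σ²_Color grade=1.778, σ²_Final cut=7.111.
Largest is σ²_Principal photography = 11.111.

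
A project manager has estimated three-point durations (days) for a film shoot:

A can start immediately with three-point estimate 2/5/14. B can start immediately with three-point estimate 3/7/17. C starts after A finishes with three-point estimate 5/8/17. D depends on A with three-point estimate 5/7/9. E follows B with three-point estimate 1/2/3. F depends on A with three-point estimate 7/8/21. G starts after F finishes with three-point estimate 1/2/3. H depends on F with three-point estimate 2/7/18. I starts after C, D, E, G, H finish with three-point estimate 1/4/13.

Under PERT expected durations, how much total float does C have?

te_A = (2 + 4·5 + 14)/6 = 36/6 = 6
te_B = (3 + 4·7 + 17)/6 = 48/6 = 8
te_C = (5 + 4·8 + 17)/6 = 54/6 = 9
te_D = (5 + 4·7 + 9)/6 = 42/6 = 7
te_E = (1 + 4·2 + 3)/6 = 12/6 = 2
te_F = (7 + 4·8 + 21)/6 = 60/6 = 10
te_G = (1 + 4·2 + 3)/6 = 12/6 = 2
te_H = (2 + 4·7 + 18)/6 = 48/6 = 8
te_I = (1 + 4·4 + 13)/6 = 30/6 = 5

Forward pass:
ES_A = 0; EF_A = 6
ES_B = 0; EF_B = 8
ES_C = 6; EF_C = 6+9 = 15
ES_D = 6; EF_D = 6+7 = 13
ES_E = 8; EF_E = 8+2 = 10
ES_F = 6; EF_F = 6+10 = 16
ES_G = 16; EF_G = 16+2 = 18
ES_H = 16; EF_H = 16+8 = 24
ES_I = max(EF_C=15, EF_D=13, EF_E=10, EF_G=18, EF_H=24) = 24; EF_I = 24+5 = 29
Expected project duration μ = 29 days. Critical path: A → F → H → I.

Backward pass:
LF_I = 29; LS_I = 29−5 = 24
LF_H = LS_I = 24; LS_H = 24−8 = 16
LF_G = LS_I = 24; LS_G = 24−2 = 22
LF_F = min(LS_G=22, LS_H=16) = 16; LS_F = 16−10 = 6
LF_E = LS_I = 24; LS_E = 24−2 = 22
LF_D = LS_I = 24; LS_D = 24−7 = 17
LF_C = LS_I = 24; LS_C = 24−9 = 15
LF_B = LS_E = 22; LS_B = 22−8 = 14
LF_A = min(LS_C=15, LS_D=17, LS_F=6) = 6; LS_A = 6−6 = 0
Slack_C = LS_C − ES_C = 15 − 6 = 9

9 days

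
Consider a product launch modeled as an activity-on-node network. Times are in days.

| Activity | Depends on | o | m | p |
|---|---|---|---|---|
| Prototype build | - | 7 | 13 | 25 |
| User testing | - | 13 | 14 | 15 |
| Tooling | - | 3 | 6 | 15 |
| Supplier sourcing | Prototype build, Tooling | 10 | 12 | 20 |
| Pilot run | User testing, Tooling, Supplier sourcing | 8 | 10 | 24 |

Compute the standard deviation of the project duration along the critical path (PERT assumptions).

te_Prototype build = (7 + 4·13 + 25)/6 = 84/6 = 14; σ²_Prototype build = ((25−7)/6)² = 9.000
te_User testing = (13 + 4·14 + 15)/6 = 84/6 = 14; σ²_User testing = ((15−13)/6)² = 0.111
te_Tooling = (3 + 4·6 + 15)/6 = 42/6 = 7; σ²_Tooling = ((15−3)/6)² = 4.000
te_Supplier sourcing = (10 + 4·12 + 20)/6 = 78/6 = 13; σ²_Supplier sourcing = ((20−10)/6)² = 2.778
te_Pilot run = (8 + 4·10 + 24)/6 = 72/6 = 12; σ²_Pilot run = ((24−8)/6)² = 7.111

Forward pass:
ES_Prototype build = 0; EF_Prototype build = 14
ES_User testing = 0; EF_User testing = 14
ES_Tooling = 0; EF_Tooling = 7
ES_Supplier sourcing = max(EF_Prototype build=14, EF_Tooling=7) = 14; EF_Supplier sourcing = 14+13 = 27
ES_Pilot run = max(EF_User testing=14, EF_Tooling=7, EF_Supplier sourcing=27) = 27; EF_Pilot run = 27+12 = 39
Expected project duration μ = 39 days. Critical path: Prototype build → Supplier sourcing → Pilot run.

Variance along critical path = 9.000 + 2.778 + 7.111 = 18.889
σ = √18.889 = 4.346 days

4.35 days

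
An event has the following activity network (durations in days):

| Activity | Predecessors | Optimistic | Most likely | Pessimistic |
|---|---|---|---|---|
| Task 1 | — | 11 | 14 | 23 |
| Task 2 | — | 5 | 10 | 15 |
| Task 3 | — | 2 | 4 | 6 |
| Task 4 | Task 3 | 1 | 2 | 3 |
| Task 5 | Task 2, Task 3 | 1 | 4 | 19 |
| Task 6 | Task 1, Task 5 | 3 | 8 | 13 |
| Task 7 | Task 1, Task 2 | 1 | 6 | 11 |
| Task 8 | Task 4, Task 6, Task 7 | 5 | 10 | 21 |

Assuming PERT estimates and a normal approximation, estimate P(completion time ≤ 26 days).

te_Task 1 = (11 + 4·14 + 23)/6 = 90/6 = 15; σ²_Task 1 = ((23−11)/6)² = 4.000
te_Task 2 = (5 + 4·10 + 15)/6 = 60/6 = 10; σ²_Task 2 = ((15−5)/6)² = 2.778
te_Task 3 = (2 + 4·4 + 6)/6 = 24/6 = 4; σ²_Task 3 = ((6−2)/6)² = 0.444
te_Task 4 = (1 + 4·2 + 3)/6 = 12/6 = 2; σ²_Task 4 = ((3−1)/6)² = 0.111
te_Task 5 = (1 + 4·4 + 19)/6 = 36/6 = 6; σ²_Task 5 = ((19−1)/6)² = 9.000
te_Task 6 = (3 + 4·8 + 13)/6 = 48/6 = 8; σ²_Task 6 = ((13−3)/6)² = 2.778
te_Task 7 = (1 + 4·6 + 11)/6 = 36/6 = 6; σ²_Task 7 = ((11−1)/6)² = 2.778
te_Task 8 = (5 + 4·10 + 21)/6 = 66/6 = 11; σ²_Task 8 = ((21−5)/6)² = 7.111

Forward pass:
ES_Task 1 = 0; EF_Task 1 = 15
ES_Task 2 = 0; EF_Task 2 = 10
ES_Task 3 = 0; EF_Task 3 = 4
ES_Task 4 = 4; EF_Task 4 = 4+2 = 6
ES_Task 5 = max(EF_Task 2=10, EF_Task 3=4) = 10; EF_Task 5 = 10+6 = 16
ES_Task 6 = max(EF_Task 1=15, EF_Task 5=16) = 16; EF_Task 6 = 16+8 = 24
ES_Task 7 = max(EF_Task 1=15, EF_Task 2=10) = 15; EF_Task 7 = 15+6 = 21
ES_Task 8 = max(EF_Task 4=6, EF_Task 6=24, EF_Task 7=21) = 24; EF_Task 8 = 24+11 = 35
Expected project duration μ = 35 days. Critical path: Task 2 → Task 5 → Task 6 → Task 8.

Variance along critical path = 2.778 + 9.000 + 2.778 + 7.111 = 21.667; σ = √21.667 = 4.655 days.
Z = (26 − 35) / 4.655 = -1.934
P(T ≤ 26) = Φ(-1.934) ≈ 0.027

0.027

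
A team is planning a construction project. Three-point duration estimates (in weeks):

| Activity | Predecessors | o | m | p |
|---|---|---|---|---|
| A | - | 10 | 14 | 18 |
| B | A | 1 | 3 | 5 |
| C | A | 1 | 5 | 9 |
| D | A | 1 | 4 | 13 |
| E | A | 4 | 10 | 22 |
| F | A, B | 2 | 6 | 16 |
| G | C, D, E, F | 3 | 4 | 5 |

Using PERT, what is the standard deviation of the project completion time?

te_A = (10 + 4·14 + 18)/6 = 84/6 = 14; σ²_A = ((18−10)/6)² = 1.778
te_B = (1 + 4·3 + 5)/6 = 18/6 = 3; σ²_B = ((5−1)/6)² = 0.444
te_C = (1 + 4·5 + 9)/6 = 30/6 = 5; σ²_C = ((9−1)/6)² = 1.778
te_D = (1 + 4·4 + 13)/6 = 30/6 = 5; σ²_D = ((13−1)/6)² = 4.000
te_E = (4 + 4·10 + 22)/6 = 66/6 = 11; σ²_E = ((22−4)/6)² = 9.000
te_F = (2 + 4·6 + 16)/6 = 42/6 = 7; σ²_F = ((16−2)/6)² = 5.444
te_G = (3 + 4·4 + 5)/6 = 24/6 = 4; σ²_G = ((5−3)/6)² = 0.111

Forward pass:
ES_A = 0; EF_A = 14
ES_B = 14; EF_B = 14+3 = 17
ES_C = 14; EF_C = 14+5 = 19
ES_D = 14; EF_D = 14+5 = 19
ES_E = 14; EF_E = 14+11 = 25
ES_F = max(EF_A=14, EF_B=17) = 17; EF_F = 17+7 = 24
ES_G = max(EF_C=19, EF_D=19, EF_E=25, EF_F=24) = 25; EF_G = 25+4 = 29
Expected project duration μ = 29 weeks. Critical path: A → E → G.

Variance along critical path = 1.778 + 9.000 + 0.111 = 10.889
σ = √10.889 = 3.300 weeks

3.30 weeks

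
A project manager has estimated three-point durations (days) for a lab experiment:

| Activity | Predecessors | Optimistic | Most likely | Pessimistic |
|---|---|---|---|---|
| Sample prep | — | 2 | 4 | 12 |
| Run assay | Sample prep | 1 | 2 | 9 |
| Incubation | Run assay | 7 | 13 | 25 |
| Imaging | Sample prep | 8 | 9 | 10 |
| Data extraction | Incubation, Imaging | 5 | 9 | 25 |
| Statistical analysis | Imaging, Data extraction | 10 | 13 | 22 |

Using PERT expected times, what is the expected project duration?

te_Sample prep = (2 + 4·4 + 12)/6 = 30/6 = 5
te_Run assay = (1 + 4·2 + 9)/6 = 18/6 = 3
te_Incubation = (7 + 4·13 + 25)/6 = 84/6 = 14
te_Imaging = (8 + 4·9 + 10)/6 = 54/6 = 9
te_Data extraction = (5 + 4·9 + 25)/6 = 66/6 = 11
te_Statistical analysis = (10 + 4·13 + 22)/6 = 84/6 = 14

Forward pass:
ES_Sample prep = 0; EF_Sample prep = 5
ES_Run assay = 5; EF_Run assay = 5+3 = 8
ES_Incubation = 8; EF_Incubation = 8+14 = 22
ES_Imaging = 5; EF_Imaging = 5+9 = 14
ES_Data extraction = max(EF_Incubation=22, EF_Imaging=14) = 22; EF_Data extraction = 22+11 = 33
ES_Statistical analysis = max(EF_Imaging=14, EF_Data extraction=33) = 33; EF_Statistical analysis = 33+14 = 47
Expected project duration μ = 47 days. Critical path: Sample prep → Run assay → Incubation → Data extraction → Statistical analysis.

47 days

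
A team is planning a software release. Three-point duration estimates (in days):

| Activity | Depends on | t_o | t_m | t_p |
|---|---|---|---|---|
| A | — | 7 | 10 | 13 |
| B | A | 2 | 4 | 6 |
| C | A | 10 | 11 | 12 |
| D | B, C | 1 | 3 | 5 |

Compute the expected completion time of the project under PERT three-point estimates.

te_A = (7 + 4·10 + 13)/6 = 60/6 = 10
te_B = (2 + 4·4 + 6)/6 = 24/6 = 4
te_C = (10 + 4·11 + 12)/6 = 66/6 = 11
te_D = (1 + 4·3 + 5)/6 = 18/6 = 3

Forward pass:
ES_A = 0; EF_A = 10
ES_B = 10; EF_B = 10+4 = 14
ES_C = 10; EF_C = 10+11 = 21
ES_D = max(EF_B=14, EF_C=21) = 21; EF_D = 21+3 = 24
Expected project duration μ = 24 days. Critical path: A → C → D.

24 days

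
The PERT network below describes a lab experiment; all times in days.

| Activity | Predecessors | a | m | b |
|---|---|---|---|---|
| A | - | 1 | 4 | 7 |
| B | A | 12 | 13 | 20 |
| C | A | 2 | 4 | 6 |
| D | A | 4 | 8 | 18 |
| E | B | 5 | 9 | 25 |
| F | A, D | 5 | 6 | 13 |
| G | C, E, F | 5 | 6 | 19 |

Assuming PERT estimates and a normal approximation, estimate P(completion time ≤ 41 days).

te_A = (1 + 4·4 + 7)/6 = 24/6 = 4; σ²_A = ((7−1)/6)² = 1.000
te_B = (12 + 4·13 + 20)/6 = 84/6 = 14; σ²_B = ((20−12)/6)² = 1.778
te_C = (2 + 4·4 + 6)/6 = 24/6 = 4; σ²_C = ((6−2)/6)² = 0.444
te_D = (4 + 4·8 + 18)/6 = 54/6 = 9; σ²_D = ((18−4)/6)² = 5.444
te_E = (5 + 4·9 + 25)/6 = 66/6 = 11; σ²_E = ((25−5)/6)² = 11.111
te_F = (5 + 4·6 + 13)/6 = 42/6 = 7; σ²_F = ((13−5)/6)² = 1.778
te_G = (5 + 4·6 + 19)/6 = 48/6 = 8; σ²_G = ((19−5)/6)² = 5.444

Forward pass:
ES_A = 0; EF_A = 4
ES_B = 4; EF_B = 4+14 = 18
ES_C = 4; EF_C = 4+4 = 8
ES_D = 4; EF_D = 4+9 = 13
ES_E = 18; EF_E = 18+11 = 29
ES_F = max(EF_A=4, EF_D=13) = 13; EF_F = 13+7 = 20
ES_G = max(EF_C=8, EF_E=29, EF_F=20) = 29; EF_G = 29+8 = 37
Expected project duration μ = 37 days. Critical path: A → B → E → G.

Variance along critical path = 1.000 + 1.778 + 11.111 + 5.444 = 19.333; σ = √19.333 = 4.397 days.
Z = (41 − 37) / 4.397 = 0.910
P(T ≤ 41) = Φ(0.910) ≈ 0.819

0.819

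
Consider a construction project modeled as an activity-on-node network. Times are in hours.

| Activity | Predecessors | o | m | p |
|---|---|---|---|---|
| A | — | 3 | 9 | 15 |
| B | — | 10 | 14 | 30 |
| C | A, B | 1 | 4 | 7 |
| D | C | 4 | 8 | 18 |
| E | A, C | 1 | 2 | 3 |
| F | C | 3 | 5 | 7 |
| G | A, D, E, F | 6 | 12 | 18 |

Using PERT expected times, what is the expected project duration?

te_A = (3 + 4·9 + 15)/6 = 54/6 = 9
te_B = (10 + 4·14 + 30)/6 = 96/6 = 16
te_C = (1 + 4·4 + 7)/6 = 24/6 = 4
te_D = (4 + 4·8 + 18)/6 = 54/6 = 9
te_E = (1 + 4·2 + 3)/6 = 12/6 = 2
te_F = (3 + 4·5 + 7)/6 = 30/6 = 5
te_G = (6 + 4·12 + 18)/6 = 72/6 = 12

Forward pass:
ES_A = 0; EF_A = 9
ES_B = 0; EF_B = 16
ES_C = max(EF_A=9, EF_B=16) = 16; EF_C = 16+4 = 20
ES_D = 20; EF_D = 20+9 = 29
ES_E = max(EF_A=9, EF_C=20) = 20; EF_E = 20+2 = 22
ES_F = 20; EF_F = 20+5 = 25
ES_G = max(EF_A=9, EF_D=29, EF_E=22, EF_F=25) = 29; EF_G = 29+12 = 41
Expected project duration μ = 41 hours. Critical path: B → C → D → G.

41 hours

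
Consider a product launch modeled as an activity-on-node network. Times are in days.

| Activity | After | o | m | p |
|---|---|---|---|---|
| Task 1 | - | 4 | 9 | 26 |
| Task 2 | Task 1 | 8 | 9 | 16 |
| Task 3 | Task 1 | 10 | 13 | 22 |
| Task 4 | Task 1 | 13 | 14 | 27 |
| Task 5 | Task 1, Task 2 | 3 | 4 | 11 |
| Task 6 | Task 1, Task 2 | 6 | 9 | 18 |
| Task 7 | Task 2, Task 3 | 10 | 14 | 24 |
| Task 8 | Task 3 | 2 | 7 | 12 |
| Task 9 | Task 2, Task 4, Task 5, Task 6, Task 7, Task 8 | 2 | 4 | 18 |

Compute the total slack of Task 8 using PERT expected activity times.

te_Task 1 = (4 + 4·9 + 26)/6 = 66/6 = 11
te_Task 2 = (8 + 4·9 + 16)/6 = 60/6 = 10
te_Task 3 = (10 + 4·13 + 22)/6 = 84/6 = 14
te_Task 4 = (13 + 4·14 + 27)/6 = 96/6 = 16
te_Task 5 = (3 + 4·4 + 11)/6 = 30/6 = 5
te_Task 6 = (6 + 4·9 + 18)/6 = 60/6 = 10
te_Task 7 = (10 + 4·14 + 24)/6 = 90/6 = 15
te_Task 8 = (2 + 4·7 + 12)/6 = 42/6 = 7
te_Task 9 = (2 + 4·4 + 18)/6 = 36/6 = 6

Forward pass:
ES_Task 1 = 0; EF_Task 1 = 11
ES_Task 2 = 11; EF_Task 2 = 11+10 = 21
ES_Task 3 = 11; EF_Task 3 = 11+14 = 25
ES_Task 4 = 11; EF_Task 4 = 11+16 = 27
ES_Task 5 = max(EF_Task 1=11, EF_Task 2=21) = 21; EF_Task 5 = 21+5 = 26
ES_Task 6 = max(EF_Task 1=11, EF_Task 2=21) = 21; EF_Task 6 = 21+10 = 31
ES_Task 7 = max(EF_Task 2=21, EF_Task 3=25) = 25; EF_Task 7 = 25+15 = 40
ES_Task 8 = 25; EF_Task 8 = 25+7 = 32
ES_Task 9 = max(EF_Task 2=21, EF_Task 4=27, EF_Task 5=26, EF_Task 6=31, EF_Task 7=40, EF_Task 8=32) = 40; EF_Task 9 = 40+6 = 46
Expected project duration μ = 46 days. Critical path: Task 1 → Task 3 → Task 7 → Task 9.

Backward pass:
LF_Task 9 = 46; LS_Task 9 = 46−6 = 40
LF_Task 8 = LS_Task 9 = 40; LS_Task 8 = 40−7 = 33
LF_Task 7 = LS_Task 9 = 40; LS_Task 7 = 40−15 = 25
LF_Task 6 = LS_Task 9 = 40; LS_Task 6 = 40−10 = 30
LF_Task 5 = LS_Task 9 = 40; LS_Task 5 = 40−5 = 35
LF_Task 4 = LS_Task 9 = 40; LS_Task 4 = 40−16 = 24
LF_Task 3 = min(LS_Task 7=25, LS_Task 8=33) = 25; LS_Task 3 = 25−14 = 11
LF_Task 2 = min(LS_Task 5=35, LS_Task 6=30, LS_Task 7=25, LS_Task 9=40) = 25; LS_Task 2 = 25−10 = 15
LF_Task 1 = min(LS_Task 2=15, LS_Task 3=11, LS_Task 4=24, LS_Task 5=35, LS_Task 6=30) = 11; LS_Task 1 = 11−11 = 0
Slack_Task 8 = LS_Task 8 − ES_Task 8 = 33 − 25 = 8

8 days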